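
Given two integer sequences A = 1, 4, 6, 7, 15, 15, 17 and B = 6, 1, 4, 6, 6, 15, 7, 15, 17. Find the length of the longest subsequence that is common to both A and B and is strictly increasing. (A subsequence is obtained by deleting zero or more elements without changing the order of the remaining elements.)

6

A longest common strictly increasing subsequence is 1, 4, 6, 7, 15, 17 (length 6); it appears in order in both A and B, and no longer such subsequence exists.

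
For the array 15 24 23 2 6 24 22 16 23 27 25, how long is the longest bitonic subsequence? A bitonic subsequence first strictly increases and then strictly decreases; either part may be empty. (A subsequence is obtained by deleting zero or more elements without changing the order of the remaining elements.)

One longest bitonic subsequence is 2, 6, 22, 23, 27, 25 (positions 4,5,7,9,10,11): it rises to 27 then falls. Length 6 is optimal.

6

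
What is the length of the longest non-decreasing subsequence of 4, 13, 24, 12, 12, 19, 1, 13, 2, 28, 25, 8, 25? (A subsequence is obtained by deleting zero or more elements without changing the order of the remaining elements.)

One longest non-decreasing subsequence is 4, 12, 12, 19, 25, 25 (positions 1,4,5,6,11,13), of length 6; no longer one exists.

6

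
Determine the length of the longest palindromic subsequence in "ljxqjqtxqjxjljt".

11

Using dp[i][j] = 2 + dp[i+1][j−1] if the ends match, else max(dp[i+1][j], dp[i][j−1]):
dp[1][15] = 11. A witness is ljxjqxqjxjl at positions 1,2,3,5,6,8,9,10,11,12,13.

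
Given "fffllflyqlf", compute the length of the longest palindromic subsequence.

One longest palindromic subsequence is fllfllf (positions 1,4,5,6,7,10,11); it reads the same forward and backward, and the interval DP gives dp[1][11] = 7.

7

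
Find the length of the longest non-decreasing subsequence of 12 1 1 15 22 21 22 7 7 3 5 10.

5

Scanning left to right, the best length ending at each element is: 12→1, 1→1, 1→2, 15→3, 22→4, 21→4, 22→5, 7→3, 7→4, 3→3, 5→4, 10→5.
So the longest non-decreasing subsequence has length 5, e.g. 1, 1, 15, 22, 22.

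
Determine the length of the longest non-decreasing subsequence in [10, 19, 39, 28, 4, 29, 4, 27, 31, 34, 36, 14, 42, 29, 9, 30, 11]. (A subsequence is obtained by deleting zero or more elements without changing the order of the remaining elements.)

Let dp[i] be the longest non-decreasing subsequence ending at position i. Then dp = [1, 2, 3, 3, 1, 4, 2, 3, 5, 6, 7, 3, 8, 5, 3, 6, 4].
The maximum is 8; one witness is 10, 19, 28, 29, 31, 34, 36, 42 at positions 1,2,4,6,9,10,11,13.

8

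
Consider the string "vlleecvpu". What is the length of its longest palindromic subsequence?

One longest palindromic subsequence is veev (positions 1,4,5,7); it reads the same forward and backward, and the interval DP gives dp[1][9] = 4.

4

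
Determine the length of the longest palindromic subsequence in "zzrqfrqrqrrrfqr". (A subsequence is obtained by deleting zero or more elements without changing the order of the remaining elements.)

Using dp[i][j] = 2 + dp[i+1][j−1] if the ends match, else max(dp[i+1][j], dp[i][j−1]):
dp[1][15] = 11. A witness is rqfrrrrrfqr at positions 3,4,5,6,8,10,11,12,13,14,15.

11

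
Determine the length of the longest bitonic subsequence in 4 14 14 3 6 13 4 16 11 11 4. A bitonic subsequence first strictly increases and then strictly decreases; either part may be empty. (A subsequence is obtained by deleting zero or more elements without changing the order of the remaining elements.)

6

Let inc[i] be the LIS ending at i and dec[i] the longest strictly decreasing subsequence starting at i. inc = [1, 2, 2, 1, 2, 3, 2, 4, 3, 3, 2], dec = [2, 4, 4, 1, 2, 3, 1, 3, 2, 2, 1].
max_i inc[i]+dec[i]−1 = 6, with one witness 4, 6, 13, 16, 11, 4.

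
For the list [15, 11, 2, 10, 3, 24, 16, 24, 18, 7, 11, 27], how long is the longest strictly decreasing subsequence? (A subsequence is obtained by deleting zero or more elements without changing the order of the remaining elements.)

4

One longest decreasing subsequence is 15, 11, 10, 3 (positions 1,2,4,5), of length 4; no longer one exists.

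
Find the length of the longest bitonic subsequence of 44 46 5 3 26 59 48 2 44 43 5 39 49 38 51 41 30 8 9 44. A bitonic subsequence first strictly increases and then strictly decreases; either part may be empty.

One longest bitonic subsequence is 44, 46, 59, 48, 44, 43, 39, 38, 30, 9 (positions 1,2,6,7,9,10,12,14,17,19): it rises to 59 then falls. Length 10 is optimal.

10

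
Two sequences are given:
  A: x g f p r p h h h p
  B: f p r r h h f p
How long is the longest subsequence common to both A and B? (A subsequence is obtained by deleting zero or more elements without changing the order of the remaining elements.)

A longest common subsequence is fprhhp (length 6); the LCS DP confirms no longer common subsequence exists.

6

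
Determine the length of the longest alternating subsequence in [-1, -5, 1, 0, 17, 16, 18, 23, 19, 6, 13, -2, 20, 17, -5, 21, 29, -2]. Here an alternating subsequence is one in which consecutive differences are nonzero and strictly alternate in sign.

14

Track the best alternating length ending on an up-step vs a down-step at each position: up/down = 1/1, 1/2, 3/1, 3/4, 5/1, 5/6, 7/1, 7/1, 7/8, 5/8, 9/8, 3/10, 11/8, 11/12, 1/12, 13/8, 13/1, 13/14.
The maximum over both is 14; one such subsequence is -1, -5, 1, 0, 17, 16, 18, 6, 13, -2, 20, 17, 21, -2.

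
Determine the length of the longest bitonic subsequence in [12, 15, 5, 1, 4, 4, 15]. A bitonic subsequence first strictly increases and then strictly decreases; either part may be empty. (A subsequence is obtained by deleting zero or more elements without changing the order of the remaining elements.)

4

One longest bitonic subsequence is 12, 15, 5, 4 (positions 1,2,3,6): it rises to 15 then falls. Length 4 is optimal.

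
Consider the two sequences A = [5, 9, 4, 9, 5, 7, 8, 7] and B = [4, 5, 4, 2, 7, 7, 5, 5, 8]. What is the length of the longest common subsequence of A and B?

A longest common subsequence is 5, 4, 5, 8 (length 4); the LCS DP confirms no longer common subsequence exists.

4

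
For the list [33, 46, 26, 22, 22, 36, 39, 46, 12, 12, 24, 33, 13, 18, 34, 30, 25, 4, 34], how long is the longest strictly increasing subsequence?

One longest increasing subsequence is 12, 13, 18, 30, 34 (positions 9,13,14,16,19), of length 5; no longer one exists.

5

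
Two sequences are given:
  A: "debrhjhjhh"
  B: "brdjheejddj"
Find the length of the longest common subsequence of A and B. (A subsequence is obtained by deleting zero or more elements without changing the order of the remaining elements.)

Backtracking the LCS table gives one alignment: b (A3,B1) → r (A4,B2) → h (A5,B5) → j (A6,B8) → j (A8,B11).
So the longest common subsequence has length 5.

5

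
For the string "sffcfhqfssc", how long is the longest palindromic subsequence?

One longest palindromic subsequence is sffcffs (positions 1,2,3,4,5,8,10); it reads the same forward and backward, and the interval DP gives dp[1][11] = 7.

7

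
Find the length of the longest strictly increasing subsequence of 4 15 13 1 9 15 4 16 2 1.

4

Let dp[i] be the longest increasing subsequence ending at position i. Then dp = [1, 2, 2, 1, 2, 3, 2, 4, 2, 1].
The maximum is 4; one witness is 4, 13, 15, 16 at positions 1,3,6,8.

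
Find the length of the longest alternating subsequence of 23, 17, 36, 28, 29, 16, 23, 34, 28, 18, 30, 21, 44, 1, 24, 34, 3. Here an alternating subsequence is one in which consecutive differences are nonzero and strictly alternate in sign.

A longest alternating subsequence is 23, 17, 36, 28, 29, 16, 34, 28, 30, 21, 44, 1, 24, 3 (positions 1,2,3,4,5,6,8,9,11,12,13,14,15,17); its 13 consecutive differences strictly alternate in sign, and length 14 is optimal.

14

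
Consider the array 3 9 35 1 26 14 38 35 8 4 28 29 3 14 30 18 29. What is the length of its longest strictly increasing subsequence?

Let dp[i] be the longest increasing subsequence ending at position i. Then dp = [1, 2, 3, 1, 3, 3, 4, 4, 2, 2, 4, 5, 2, 3, 6, 4, 5].
The maximum is 6; one witness is 3, 9, 26, 28, 29, 30 at positions 1,2,5,11,12,15.

6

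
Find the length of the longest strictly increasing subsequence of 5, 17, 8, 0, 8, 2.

2

Scanning left to right, the best length ending at each element is: 5→1, 17→2, 8→2, 0→1, 8→2, 2→2.
So the longest increasing subsequence has length 2, e.g. 5, 17.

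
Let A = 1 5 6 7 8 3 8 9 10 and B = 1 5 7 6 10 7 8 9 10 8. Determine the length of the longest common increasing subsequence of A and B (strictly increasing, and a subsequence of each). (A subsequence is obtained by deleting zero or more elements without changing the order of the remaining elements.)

For each value that appears in both, track the longest common increasing run ending there.
The best achievable length is 7; one witness is 1, 5, 6, 7, 8, 9, 10 (A-positions 1,2,3,4,5,8,9, B-positions 1,2,4,6,7,8,9).

7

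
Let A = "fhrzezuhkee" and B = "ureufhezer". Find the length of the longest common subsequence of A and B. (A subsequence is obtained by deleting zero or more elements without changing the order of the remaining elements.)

Backtracking the LCS table gives one alignment: r (A3,B2) → e (A5,B3) → u (A7,B4) → h (A8,B6) → e (A10,B7) → e (A11,B9).
So the longest common subsequence has length 6.

6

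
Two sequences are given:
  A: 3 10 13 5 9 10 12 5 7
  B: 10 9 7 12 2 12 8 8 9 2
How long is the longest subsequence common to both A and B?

Backtracking the LCS table gives one alignment: 10 (A2,B1) → 9 (A5,B2) → 12 (A7,B6).
So the longest common subsequence has length 3.

3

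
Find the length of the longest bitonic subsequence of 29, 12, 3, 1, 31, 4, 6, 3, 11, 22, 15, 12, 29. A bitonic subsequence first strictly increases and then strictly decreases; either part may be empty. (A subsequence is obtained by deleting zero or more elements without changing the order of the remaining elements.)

7

One longest bitonic subsequence is 3, 4, 6, 11, 22, 15, 12 (positions 3,6,7,9,10,11,12): it rises to 22 then falls. Length 7 is optimal.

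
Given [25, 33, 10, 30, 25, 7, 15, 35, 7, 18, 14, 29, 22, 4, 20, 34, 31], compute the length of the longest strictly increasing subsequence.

5

Let dp[i] be the longest increasing subsequence ending at position i. Then dp = [1, 2, 1, 2, 2, 1, 2, 3, 1, 3, 2, 4, 4, 1, 4, 5, 5].
The maximum is 5; one witness is 10, 15, 18, 29, 34 at positions 3,7,10,12,16.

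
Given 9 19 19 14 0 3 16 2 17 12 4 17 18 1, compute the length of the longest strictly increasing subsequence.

Scanning left to right, the best length ending at each element is: 9→1, 19→2, 19→2, 14→2, 0→1, 3→2, 16→3, 2→2, 17→4, 12→3, 4→3, 17→4, 18→5, 1→2.
So the longest increasing subsequence has length 5, e.g. 9, 14, 16, 17, 18.

5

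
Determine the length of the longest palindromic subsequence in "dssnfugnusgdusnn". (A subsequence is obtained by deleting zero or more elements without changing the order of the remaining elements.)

7

One longest palindromic subsequence is nnsusnn (positions 4,8,10,13,14,15,16); it reads the same forward and backward, and the interval DP gives dp[1][16] = 7.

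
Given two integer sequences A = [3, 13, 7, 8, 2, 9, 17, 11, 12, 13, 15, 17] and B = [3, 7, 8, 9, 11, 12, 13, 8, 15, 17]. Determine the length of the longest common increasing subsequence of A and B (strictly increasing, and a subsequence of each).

For each value that appears in both, track the longest common increasing run ending there.
The best achievable length is 9; one witness is 3, 7, 8, 9, 11, 12, 13, 15, 17 (A-positions 1,3,4,6,8,9,10,11,12, B-positions 1,2,3,4,5,6,7,9,10).

9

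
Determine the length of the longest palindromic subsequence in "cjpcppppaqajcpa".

9

Using dp[i][j] = 2 + dp[i+1][j−1] if the ends match, else max(dp[i+1][j], dp[i][j−1]):
dp[1][15] = 9. A witness is cjpppppjc at positions 1,2,3,5,6,7,8,12,13.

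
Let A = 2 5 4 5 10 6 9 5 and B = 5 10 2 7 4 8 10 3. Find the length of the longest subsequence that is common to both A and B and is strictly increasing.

A longest common strictly increasing subsequence is 2, 4, 10 (length 3); it appears in order in both A and B, and no longer such subsequence exists.

3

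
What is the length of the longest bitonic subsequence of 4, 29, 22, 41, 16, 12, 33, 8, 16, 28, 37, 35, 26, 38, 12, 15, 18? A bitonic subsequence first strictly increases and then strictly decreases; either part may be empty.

8

One longest bitonic subsequence is 4, 12, 16, 28, 37, 35, 26, 18 (positions 1,6,9,10,11,12,13,17): it rises to 37 then falls. Length 8 is optimal.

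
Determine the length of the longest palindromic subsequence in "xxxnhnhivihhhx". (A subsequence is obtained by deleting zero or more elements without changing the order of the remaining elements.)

9

One longest palindromic subsequence is xhhivihhx (positions 1,5,7,8,9,10,12,13,14); it reads the same forward and backward, and the interval DP gives dp[1][14] = 9.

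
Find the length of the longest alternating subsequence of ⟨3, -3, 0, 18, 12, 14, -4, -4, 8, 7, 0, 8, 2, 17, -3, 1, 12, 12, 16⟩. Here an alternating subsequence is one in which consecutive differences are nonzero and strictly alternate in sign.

13

A longest alternating subsequence is 3, -3, 18, 12, 14, -4, 8, 7, 8, 2, 17, -3, 1 (positions 1,2,4,5,6,7,9,10,12,13,14,15,16); its 12 consecutive differences strictly alternate in sign, and length 13 is optimal.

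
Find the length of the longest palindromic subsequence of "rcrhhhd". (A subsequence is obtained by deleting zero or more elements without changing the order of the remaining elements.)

One longest palindromic subsequence is hhh (positions 4,5,6); it reads the same forward and backward, and the interval DP gives dp[1][7] = 3.

3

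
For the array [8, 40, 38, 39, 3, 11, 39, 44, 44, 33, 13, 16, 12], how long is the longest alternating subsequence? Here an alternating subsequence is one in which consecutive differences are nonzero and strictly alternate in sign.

A longest alternating subsequence is 8, 40, 38, 39, 3, 39, 13, 16, 12 (positions 1,2,3,4,5,7,11,12,13); its 8 consecutive differences strictly alternate in sign, and length 9 is optimal.

9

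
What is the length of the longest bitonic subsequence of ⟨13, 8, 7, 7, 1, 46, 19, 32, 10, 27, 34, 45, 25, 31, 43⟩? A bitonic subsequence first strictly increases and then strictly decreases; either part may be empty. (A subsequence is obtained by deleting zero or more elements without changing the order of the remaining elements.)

One longest bitonic subsequence is 13, 19, 32, 34, 45, 43 (positions 1,7,8,11,12,15): it rises to 45 then falls. Length 6 is optimal.

6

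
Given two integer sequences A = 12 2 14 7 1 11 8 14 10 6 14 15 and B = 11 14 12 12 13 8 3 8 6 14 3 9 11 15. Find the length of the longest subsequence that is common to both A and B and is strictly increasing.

3

For each value that appears in both, track the longest common increasing run ending there.
The best achievable length is 3; one witness is 11, 14, 15 (A-positions 6,8,12, B-positions 1,2,14).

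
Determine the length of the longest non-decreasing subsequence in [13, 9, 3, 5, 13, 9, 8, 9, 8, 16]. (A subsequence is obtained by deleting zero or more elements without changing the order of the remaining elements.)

5

One longest non-decreasing subsequence is 3, 5, 9, 9, 16 (positions 3,4,6,8,10), of length 5; no longer one exists.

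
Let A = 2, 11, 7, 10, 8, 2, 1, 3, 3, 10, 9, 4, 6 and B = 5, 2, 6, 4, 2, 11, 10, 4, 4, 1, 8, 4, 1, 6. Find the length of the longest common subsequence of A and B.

6

Backtracking the LCS table gives one alignment: 2 (A1,B5) → 11 (A2,B6) → 10 (A4,B7) → 8 (A5,B11) → 1 (A7,B13) → 6 (A13,B14).
So the longest common subsequence has length 6.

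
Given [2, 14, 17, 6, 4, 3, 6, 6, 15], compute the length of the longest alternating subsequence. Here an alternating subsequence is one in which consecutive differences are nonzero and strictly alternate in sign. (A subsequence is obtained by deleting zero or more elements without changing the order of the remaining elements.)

Track the best alternating length ending on an up-step vs a down-step at each position: up/down = 1/1, 2/1, 2/1, 2/3, 2/3, 2/3, 4/3, 4/3, 4/3.
The maximum over both is 4; one such subsequence is 2, 14, 4, 6.

4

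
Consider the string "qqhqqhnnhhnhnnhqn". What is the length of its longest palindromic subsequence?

11

One longest palindromic subsequence is qhnnhnhnnhq (positions 5,6,7,8,9,11,12,13,14,15,16); it reads the same forward and backward, and the interval DP gives dp[1][17] = 11.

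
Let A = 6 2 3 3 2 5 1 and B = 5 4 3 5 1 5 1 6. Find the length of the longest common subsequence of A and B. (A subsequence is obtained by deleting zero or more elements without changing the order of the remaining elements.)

3

Backtracking the LCS table gives one alignment: 3 (A3,B3) → 5 (A6,B6) → 1 (A7,B7).
So the longest common subsequence has length 3.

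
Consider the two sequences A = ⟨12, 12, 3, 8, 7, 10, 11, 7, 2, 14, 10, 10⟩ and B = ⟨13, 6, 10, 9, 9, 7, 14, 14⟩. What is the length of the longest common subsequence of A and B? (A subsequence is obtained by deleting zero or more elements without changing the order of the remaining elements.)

3

Backtracking the LCS table gives one alignment: 10 (A6,B3) → 7 (A8,B6) → 14 (A10,B8).
So the longest common subsequence has length 3.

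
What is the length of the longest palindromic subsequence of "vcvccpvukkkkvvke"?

8

Using dp[i][j] = 2 + dp[i+1][j−1] if the ends match, else max(dp[i+1][j], dp[i][j−1]):
dp[1][16] = 8. A witness is vvkkkkvv at positions 3,7,9,10,11,12,13,14.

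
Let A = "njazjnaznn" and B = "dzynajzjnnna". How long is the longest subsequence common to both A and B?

Backtracking the LCS table gives one alignment: n (A1,B4) → j (A2,B6) → z (A4,B7) → j (A5,B8) → n (A6,B9) → n (A9,B10) → n (A10,B11).
So the longest common subsequence has length 7.

7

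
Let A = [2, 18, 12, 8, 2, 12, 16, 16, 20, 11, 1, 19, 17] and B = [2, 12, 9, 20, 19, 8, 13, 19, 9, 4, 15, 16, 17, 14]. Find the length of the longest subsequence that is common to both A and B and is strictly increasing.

4

A longest common strictly increasing subsequence is 2, 12, 16, 17 (length 4); it appears in order in both A and B, and no longer such subsequence exists.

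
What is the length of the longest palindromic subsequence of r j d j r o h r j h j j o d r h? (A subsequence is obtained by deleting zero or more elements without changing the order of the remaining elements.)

One longest palindromic subsequence is rdojjjodr (positions 1,3,6,9,11,12,13,14,15); it reads the same forward and backward, and the interval DP gives dp[1][16] = 9.

9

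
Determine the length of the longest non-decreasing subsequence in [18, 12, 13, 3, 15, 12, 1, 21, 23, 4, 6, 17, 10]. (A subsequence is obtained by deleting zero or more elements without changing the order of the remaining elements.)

5

One longest non-decreasing subsequence is 12, 13, 15, 21, 23 (positions 2,3,5,8,9), of length 5; no longer one exists.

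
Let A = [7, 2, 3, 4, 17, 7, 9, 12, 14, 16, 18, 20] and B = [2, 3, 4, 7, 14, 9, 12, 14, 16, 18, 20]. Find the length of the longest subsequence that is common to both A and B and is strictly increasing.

For each value that appears in both, track the longest common increasing run ending there.
The best achievable length is 10; one witness is 2, 3, 4, 7, 9, 12, 14, 16, 18, 20 (A-positions 2,3,4,6,7,8,9,10,11,12, B-positions 1,2,3,4,6,7,8,9,10,11).

10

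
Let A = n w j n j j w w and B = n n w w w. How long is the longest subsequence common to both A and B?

A longest common subsequence is nwww (length 4); the LCS DP confirms no longer common subsequence exists.

4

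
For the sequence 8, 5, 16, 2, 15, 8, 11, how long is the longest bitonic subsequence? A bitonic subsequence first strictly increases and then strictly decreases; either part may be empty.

4

Let inc[i] be the LIS ending at i and dec[i] the longest strictly decreasing subsequence starting at i. inc = [1, 1, 2, 1, 2, 2, 3], dec = [3, 2, 3, 1, 2, 1, 1].
max_i inc[i]+dec[i]−1 = 4, with one witness 8, 16, 15, 11.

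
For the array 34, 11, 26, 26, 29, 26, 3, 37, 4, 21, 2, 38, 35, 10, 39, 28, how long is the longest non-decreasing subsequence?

7

Scanning left to right, the best length ending at each element is: 34→1, 11→1, 26→2, 26→3, 29→4, 26→4, 3→1, 37→5, 4→2, 21→3, 2→1, 38→6, 35→5, 10→3, 39→7, 28→5.
So the longest non-decreasing subsequence has length 7, e.g. 11, 26, 26, 29, 37, 38, 39.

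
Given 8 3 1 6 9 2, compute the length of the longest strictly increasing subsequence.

3

One longest increasing subsequence is 3, 6, 9 (positions 2,4,5), of length 3; no longer one exists.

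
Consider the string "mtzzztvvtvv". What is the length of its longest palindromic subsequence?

One longest palindromic subsequence is vvtvv (positions 7,8,9,10,11); it reads the same forward and backward, and the interval DP gives dp[1][11] = 5.

5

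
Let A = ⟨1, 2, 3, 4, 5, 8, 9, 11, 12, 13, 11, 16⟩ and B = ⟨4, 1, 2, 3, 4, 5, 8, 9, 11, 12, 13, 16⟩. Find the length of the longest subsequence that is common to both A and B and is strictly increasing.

For each value that appears in both, track the longest common increasing run ending there.
The best achievable length is 11; one witness is 1, 2, 3, 4, 5, 8, 9, 11, 12, 13, 16 (A-positions 1,2,3,4,5,6,7,8,9,10,12, B-positions 2,3,4,5,6,7,8,9,10,11,12).

11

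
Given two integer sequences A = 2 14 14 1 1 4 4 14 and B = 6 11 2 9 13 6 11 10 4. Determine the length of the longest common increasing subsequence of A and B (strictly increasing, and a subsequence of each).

2

For each value that appears in both, track the longest common increasing run ending there.
The best achievable length is 2; one witness is 2, 4 (A-positions 1,6, B-positions 3,9).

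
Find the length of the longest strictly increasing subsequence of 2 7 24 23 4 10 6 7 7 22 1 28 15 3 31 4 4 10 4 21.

7

One longest increasing subsequence is 2, 4, 6, 7, 22, 28, 31 (positions 1,5,7,8,10,12,15), of length 7; no longer one exists.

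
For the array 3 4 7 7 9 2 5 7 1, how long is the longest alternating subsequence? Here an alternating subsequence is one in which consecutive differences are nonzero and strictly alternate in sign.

Track the best alternating length ending on an up-step vs a down-step at each position: up/down = 1/1, 2/1, 2/1, 2/1, 2/1, 1/3, 4/3, 4/3, 1/5.
The maximum over both is 5; one such subsequence is 3, 4, 2, 5, 1.

5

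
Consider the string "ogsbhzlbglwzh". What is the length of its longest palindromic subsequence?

7

One longest palindromic subsequence is hzlglzh (positions 5,6,7,9,10,12,13); it reads the same forward and backward, and the interval DP gives dp[1][13] = 7.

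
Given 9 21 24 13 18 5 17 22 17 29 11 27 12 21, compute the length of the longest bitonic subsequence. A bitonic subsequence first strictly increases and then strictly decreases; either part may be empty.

Let inc[i] be the LIS ending at i and dec[i] the longest strictly decreasing subsequence starting at i. inc = [1, 2, 3, 2, 3, 1, 3, 4, 3, 5, 2, 5, 3, 4], dec = [2, 4, 4, 2, 3, 1, 2, 3, 2, 3, 1, 2, 1, 1].
max_i inc[i]+dec[i]−1 = 7, with one witness 9, 13, 18, 22, 29, 27, 21.

7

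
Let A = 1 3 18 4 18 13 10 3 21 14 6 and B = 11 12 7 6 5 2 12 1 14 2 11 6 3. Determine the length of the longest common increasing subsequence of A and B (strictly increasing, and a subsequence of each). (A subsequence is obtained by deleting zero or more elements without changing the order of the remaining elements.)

For each value that appears in both, track the longest common increasing run ending there.
The best achievable length is 2; one witness is 1, 14 (A-positions 1,10, B-positions 8,9).

2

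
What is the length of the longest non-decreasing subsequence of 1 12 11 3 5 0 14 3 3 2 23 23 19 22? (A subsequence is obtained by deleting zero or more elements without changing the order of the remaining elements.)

6

Let dp[i] be the longest non-decreasing subsequence ending at position i. Then dp = [1, 2, 2, 2, 3, 1, 4, 3, 4, 2, 5, 6, 5, 6].
The maximum is 6; one witness is 1, 3, 5, 14, 23, 23 at positions 1,4,5,7,11,12.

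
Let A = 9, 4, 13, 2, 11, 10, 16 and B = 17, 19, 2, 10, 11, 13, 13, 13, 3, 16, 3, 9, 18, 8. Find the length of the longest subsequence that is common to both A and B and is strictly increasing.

3

For each value that appears in both, track the longest common increasing run ending there.
The best achievable length is 3; one witness is 2, 10, 16 (A-positions 4,6,7, B-positions 3,4,10).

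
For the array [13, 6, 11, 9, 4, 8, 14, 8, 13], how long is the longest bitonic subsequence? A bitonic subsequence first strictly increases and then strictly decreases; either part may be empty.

Let inc[i] be the LIS ending at i and dec[i] the longest strictly decreasing subsequence starting at i. inc = [1, 1, 2, 2, 1, 2, 3, 2, 3], dec = [4, 2, 3, 2, 1, 1, 2, 1, 1].
max_i inc[i]+dec[i]−1 = 4, with one witness 13, 11, 9, 8.

4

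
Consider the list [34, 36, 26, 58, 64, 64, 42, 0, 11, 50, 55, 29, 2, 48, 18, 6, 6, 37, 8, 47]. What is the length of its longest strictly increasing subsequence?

5

Scanning left to right, the best length ending at each element is: 34→1, 36→2, 26→1, 58→3, 64→4, 64→4, 42→3, 0→1, 11→2, 50→4, 55→5, 29→3, 2→2, 48→4, 18→3, 6→3, 6→3, 37→4, 8→4, 47→5.
So the longest increasing subsequence has length 5, e.g. 34, 36, 42, 50, 55.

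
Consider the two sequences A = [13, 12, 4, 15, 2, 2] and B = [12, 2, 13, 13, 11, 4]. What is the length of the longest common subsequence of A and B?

2

A longest common subsequence is 13, 4 (length 2); the LCS DP confirms no longer common subsequence exists.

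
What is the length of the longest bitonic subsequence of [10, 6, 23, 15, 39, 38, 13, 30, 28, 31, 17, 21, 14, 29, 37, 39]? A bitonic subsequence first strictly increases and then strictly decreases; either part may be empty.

Let inc[i] be the LIS ending at i and dec[i] the longest strictly decreasing subsequence starting at i. inc = [1, 1, 2, 2, 3, 3, 2, 3, 3, 4, 3, 4, 3, 5, 6, 7], dec = [2, 1, 3, 2, 6, 5, 1, 4, 3, 3, 2, 2, 1, 1, 1, 1].
max_i inc[i]+dec[i]−1 = 8, with one witness 10, 23, 39, 38, 30, 28, 21, 14.

8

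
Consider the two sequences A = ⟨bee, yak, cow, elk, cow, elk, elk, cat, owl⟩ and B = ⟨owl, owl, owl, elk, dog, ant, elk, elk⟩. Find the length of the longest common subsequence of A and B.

3

A longest common subsequence is elk, elk, elk (length 3); the LCS DP confirms no longer common subsequence exists.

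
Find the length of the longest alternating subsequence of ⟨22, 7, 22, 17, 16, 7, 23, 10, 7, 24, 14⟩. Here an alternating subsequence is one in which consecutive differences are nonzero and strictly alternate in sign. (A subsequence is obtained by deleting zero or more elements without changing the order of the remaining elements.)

Track the best alternating length ending on an up-step vs a down-step at each position: up/down = 1/1, 1/2, 3/1, 3/4, 3/4, 1/4, 5/1, 5/6, 1/6, 7/1, 7/8.
The maximum over both is 8; one such subsequence is 22, 7, 22, 17, 23, 10, 24, 14.

8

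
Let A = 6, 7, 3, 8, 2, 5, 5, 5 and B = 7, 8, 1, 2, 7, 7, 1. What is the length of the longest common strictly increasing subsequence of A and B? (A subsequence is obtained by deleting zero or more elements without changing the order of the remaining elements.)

A longest common strictly increasing subsequence is 7, 8 (length 2); it appears in order in both A and B, and no longer such subsequence exists.

2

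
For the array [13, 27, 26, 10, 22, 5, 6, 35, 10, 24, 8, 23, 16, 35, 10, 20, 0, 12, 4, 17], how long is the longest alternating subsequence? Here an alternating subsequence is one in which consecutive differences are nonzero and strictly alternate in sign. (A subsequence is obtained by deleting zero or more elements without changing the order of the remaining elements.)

A longest alternating subsequence is 13, 27, 10, 22, 5, 35, 10, 24, 8, 23, 16, 35, 10, 20, 0, 12, 4, 17 (positions 1,2,4,5,6,8,9,10,11,12,13,14,15,16,17,18,19,20); its 17 consecutive differences strictly alternate in sign, and length 18 is optimal.

18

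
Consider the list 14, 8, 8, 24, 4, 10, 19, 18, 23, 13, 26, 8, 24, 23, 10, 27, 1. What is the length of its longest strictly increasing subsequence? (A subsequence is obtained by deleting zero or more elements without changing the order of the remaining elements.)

6

Let dp[i] be the longest increasing subsequence ending at position i. Then dp = [1, 1, 1, 2, 1, 2, 3, 3, 4, 3, 5, 2, 5, 4, 3, 6, 1].
The maximum is 6; one witness is 8, 10, 19, 23, 26, 27 at positions 2,6,7,9,11,16.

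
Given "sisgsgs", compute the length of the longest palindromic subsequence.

5

One longest palindromic subsequence is sgsgs (positions 1,4,5,6,7); it reads the same forward and backward, and the interval DP gives dp[1][7] = 5.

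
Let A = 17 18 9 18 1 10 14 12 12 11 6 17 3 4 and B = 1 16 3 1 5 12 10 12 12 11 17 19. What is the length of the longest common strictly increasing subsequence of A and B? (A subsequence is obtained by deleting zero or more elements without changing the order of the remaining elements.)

4

For each value that appears in both, track the longest common increasing run ending there.
The best achievable length is 4; one witness is 1, 10, 12, 17 (A-positions 5,6,8,12, B-positions 1,7,8,11).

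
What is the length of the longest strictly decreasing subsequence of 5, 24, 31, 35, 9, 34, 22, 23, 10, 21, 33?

4

Scanning left to right, the best length ending at each element is: 5→1, 24→1, 31→1, 35→1, 9→2, 34→2, 22→3, 23→3, 10→4, 21→4, 33→3.
So the longest decreasing subsequence has length 4, e.g. 35, 34, 22, 10.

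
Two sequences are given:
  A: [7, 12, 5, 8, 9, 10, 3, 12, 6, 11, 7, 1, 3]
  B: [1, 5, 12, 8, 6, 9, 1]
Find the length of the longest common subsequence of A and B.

4

Backtracking the LCS table gives one alignment: 12 (A2,B3) → 8 (A4,B4) → 9 (A5,B6) → 1 (A12,B7).
So the longest common subsequence has length 4.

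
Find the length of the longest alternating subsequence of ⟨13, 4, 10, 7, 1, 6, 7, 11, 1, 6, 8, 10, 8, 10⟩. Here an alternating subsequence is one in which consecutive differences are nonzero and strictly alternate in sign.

9

A longest alternating subsequence is 13, 4, 10, 1, 6, 1, 10, 8, 10 (positions 1,2,3,5,6,9,12,13,14); its 8 consecutive differences strictly alternate in sign, and length 9 is optimal.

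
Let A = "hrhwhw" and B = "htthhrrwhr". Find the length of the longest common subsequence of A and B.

4

Backtracking the LCS table gives one alignment: h (A1,B5) → r (A2,B7) → w (A4,B8) → h (A5,B9).
So the longest common subsequence has length 4.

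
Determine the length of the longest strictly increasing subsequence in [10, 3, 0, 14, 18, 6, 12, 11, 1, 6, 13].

4

One longest increasing subsequence is 3, 6, 12, 13 (positions 2,6,7,11), of length 4; no longer one exists.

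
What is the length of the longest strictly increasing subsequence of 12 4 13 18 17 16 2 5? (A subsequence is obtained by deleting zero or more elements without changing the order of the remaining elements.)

3

One longest increasing subsequence is 12, 13, 18 (positions 1,3,4), of length 3; no longer one exists.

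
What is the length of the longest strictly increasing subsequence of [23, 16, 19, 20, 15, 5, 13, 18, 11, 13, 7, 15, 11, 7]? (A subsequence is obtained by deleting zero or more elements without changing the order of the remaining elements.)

One longest increasing subsequence is 5, 11, 13, 15 (positions 6,9,10,12), of length 4; no longer one exists.

4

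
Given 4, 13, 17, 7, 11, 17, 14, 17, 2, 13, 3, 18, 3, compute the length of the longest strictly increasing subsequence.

6

Let dp[i] be the longest increasing subsequence ending at position i. Then dp = [1, 2, 3, 2, 3, 4, 4, 5, 1, 4, 2, 6, 2].
The maximum is 6; one witness is 4, 7, 11, 14, 17, 18 at positions 1,4,5,7,8,12.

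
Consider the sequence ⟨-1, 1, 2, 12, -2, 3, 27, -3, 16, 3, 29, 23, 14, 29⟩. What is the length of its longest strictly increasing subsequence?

Scanning left to right, the best length ending at each element is: -1→1, 1→2, 2→3, 12→4, -2→1, 3→4, 27→5, -3→1, 16→5, 3→4, 29→6, 23→6, 14→5, 29→7.
So the longest increasing subsequence has length 7, e.g. -1, 1, 2, 12, 16, 23, 29.

7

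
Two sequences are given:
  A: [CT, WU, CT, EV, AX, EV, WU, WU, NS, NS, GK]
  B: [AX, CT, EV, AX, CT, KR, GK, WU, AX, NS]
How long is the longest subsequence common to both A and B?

Backtracking the LCS table gives one alignment: CT (A3,B2) → EV (A4,B3) → AX (A5,B4) → WU (A7,B8) → NS (A10,B10).
So the longest common subsequence has length 5.

5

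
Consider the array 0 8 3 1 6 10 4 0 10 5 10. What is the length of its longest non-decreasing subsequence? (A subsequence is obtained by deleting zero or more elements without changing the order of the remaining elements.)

One longest non-decreasing subsequence is 0, 3, 6, 10, 10, 10 (positions 1,3,5,6,9,11), of length 6; no longer one exists.

6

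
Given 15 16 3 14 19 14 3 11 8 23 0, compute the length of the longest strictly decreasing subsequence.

Scanning left to right, the best length ending at each element is: 15→1, 16→1, 3→2, 14→2, 19→1, 14→2, 3→3, 11→3, 8→4, 23→1, 0→5.
So the longest decreasing subsequence has length 5, e.g. 15, 14, 11, 8, 0.

5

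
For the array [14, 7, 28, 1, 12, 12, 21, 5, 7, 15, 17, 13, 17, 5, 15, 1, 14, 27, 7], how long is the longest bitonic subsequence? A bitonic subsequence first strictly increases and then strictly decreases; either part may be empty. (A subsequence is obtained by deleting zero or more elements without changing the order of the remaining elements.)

8

One longest bitonic subsequence is 1, 5, 7, 15, 17, 15, 14, 7 (positions 4,8,9,10,11,15,17,19): it rises to 17 then falls. Length 8 is optimal.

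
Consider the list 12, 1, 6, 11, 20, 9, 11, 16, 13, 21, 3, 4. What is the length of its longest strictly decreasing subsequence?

4

One longest decreasing subsequence is 12, 11, 9, 3 (positions 1,4,6,11), of length 4; no longer one exists.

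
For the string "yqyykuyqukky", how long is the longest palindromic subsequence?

One longest palindromic subsequence is ykuquky (positions 1,5,6,8,9,11,12); it reads the same forward and backward, and the interval DP gives dp[1][12] = 7.

7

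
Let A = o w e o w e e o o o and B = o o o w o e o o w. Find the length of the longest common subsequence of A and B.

A longest common subsequence is owoeoo (length 6); the LCS DP confirms no longer common subsequence exists.

6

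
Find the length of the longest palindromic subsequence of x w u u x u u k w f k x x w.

Using dp[i][j] = 2 + dp[i+1][j−1] if the ends match, else max(dp[i+1][j], dp[i][j−1]):
dp[1][14] = 9. A witness is xwuuxuuwx at positions 1,2,3,4,5,6,7,9,13.

9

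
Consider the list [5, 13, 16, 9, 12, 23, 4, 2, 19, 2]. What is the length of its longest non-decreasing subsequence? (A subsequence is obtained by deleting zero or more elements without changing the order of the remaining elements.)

4

Let dp[i] be the longest non-decreasing subsequence ending at position i. Then dp = [1, 2, 3, 2, 3, 4, 1, 1, 4, 2].
The maximum is 4; one witness is 5, 13, 16, 23 at positions 1,2,3,6.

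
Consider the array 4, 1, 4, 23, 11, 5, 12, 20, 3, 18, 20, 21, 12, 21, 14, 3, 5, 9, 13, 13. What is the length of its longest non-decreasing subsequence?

8

Let dp[i] be the longest non-decreasing subsequence ending at position i. Then dp = [1, 1, 2, 3, 3, 3, 4, 5, 2, 5, 6, 7, 5, 8, 6, 3, 4, 5, 6, 7].
The maximum is 8; one witness is 4, 4, 11, 12, 20, 20, 21, 21 at positions 1,3,5,7,8,11,12,14.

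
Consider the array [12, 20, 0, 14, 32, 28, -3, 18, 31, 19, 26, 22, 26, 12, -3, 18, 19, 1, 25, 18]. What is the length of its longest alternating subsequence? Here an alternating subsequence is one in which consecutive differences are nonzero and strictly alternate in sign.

A longest alternating subsequence is 12, 20, 0, 32, 28, 31, 19, 26, 22, 26, 12, 18, 1, 25, 18 (positions 1,2,3,5,6,9,10,11,12,13,14,16,18,19,20); its 14 consecutive differences strictly alternate in sign, and length 15 is optimal.

15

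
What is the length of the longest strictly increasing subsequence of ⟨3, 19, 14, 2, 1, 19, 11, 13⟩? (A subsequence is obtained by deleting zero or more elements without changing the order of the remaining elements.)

3

Scanning left to right, the best length ending at each element is: 3→1, 19→2, 14→2, 2→1, 1→1, 19→3, 11→2, 13→3.
So the longest increasing subsequence has length 3, e.g. 3, 14, 19.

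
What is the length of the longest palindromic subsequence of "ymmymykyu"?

5

Using dp[i][j] = 2 + dp[i+1][j−1] if the ends match, else max(dp[i+1][j], dp[i][j−1]):
dp[1][9] = 5. A witness is yymyy at positions 1,4,5,6,8.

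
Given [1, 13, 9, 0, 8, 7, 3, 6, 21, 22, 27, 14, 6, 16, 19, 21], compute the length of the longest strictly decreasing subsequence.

5

Let dp[i] be the longest decreasing subsequence ending at position i. Then dp = [1, 1, 2, 3, 3, 4, 5, 5, 1, 1, 1, 2, 5, 2, 2, 2].
The maximum is 5; one witness is 13, 9, 8, 7, 3 at positions 2,3,5,6,7.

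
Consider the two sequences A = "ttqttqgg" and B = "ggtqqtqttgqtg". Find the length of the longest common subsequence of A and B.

7

Backtracking the LCS table gives one alignment: t (A1,B3) → t (A2,B6) → q (A3,B7) → t (A4,B8) → t (A5,B9) → q (A6,B11) → g (A8,B13).
So the longest common subsequence has length 7.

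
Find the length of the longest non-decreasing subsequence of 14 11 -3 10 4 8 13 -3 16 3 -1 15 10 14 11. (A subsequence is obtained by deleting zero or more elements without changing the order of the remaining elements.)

5

One longest non-decreasing subsequence is -3, 4, 8, 13, 16 (positions 3,5,6,7,9), of length 5; no longer one exists.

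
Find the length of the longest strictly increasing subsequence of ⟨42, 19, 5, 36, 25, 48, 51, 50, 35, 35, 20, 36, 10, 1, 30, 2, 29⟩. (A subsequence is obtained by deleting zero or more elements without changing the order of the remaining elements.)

One longest increasing subsequence is 19, 36, 48, 51 (positions 2,4,6,7), of length 4; no longer one exists.

4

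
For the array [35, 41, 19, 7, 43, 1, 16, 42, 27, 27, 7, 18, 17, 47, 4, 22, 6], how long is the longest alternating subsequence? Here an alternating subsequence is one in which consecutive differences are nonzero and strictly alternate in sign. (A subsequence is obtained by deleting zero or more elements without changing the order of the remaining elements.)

13

Track the best alternating length ending on an up-step vs a down-step at each position: up/down = 1/1, 2/1, 1/3, 1/3, 4/1, 1/5, 6/5, 6/5, 6/7, 6/7, 6/7, 8/7, 8/9, 10/1, 6/11, 12/11, 12/13.
The maximum over both is 13; one such subsequence is 35, 41, 19, 43, 1, 16, 7, 18, 17, 47, 4, 22, 6.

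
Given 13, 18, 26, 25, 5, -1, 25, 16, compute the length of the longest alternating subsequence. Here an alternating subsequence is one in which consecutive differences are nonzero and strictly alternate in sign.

A longest alternating subsequence is 13, 18, 5, 25, 16 (positions 1,2,5,7,8); its 4 consecutive differences strictly alternate in sign, and length 5 is optimal.

5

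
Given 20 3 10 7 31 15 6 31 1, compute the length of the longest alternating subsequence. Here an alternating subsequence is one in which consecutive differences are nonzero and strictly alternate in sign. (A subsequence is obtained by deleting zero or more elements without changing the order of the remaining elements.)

Track the best alternating length ending on an up-step vs a down-step at each position: up/down = 1/1, 1/2, 3/2, 3/4, 5/1, 5/6, 3/6, 7/1, 1/8.
The maximum over both is 8; one such subsequence is 20, 3, 10, 7, 31, 15, 31, 1.

8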